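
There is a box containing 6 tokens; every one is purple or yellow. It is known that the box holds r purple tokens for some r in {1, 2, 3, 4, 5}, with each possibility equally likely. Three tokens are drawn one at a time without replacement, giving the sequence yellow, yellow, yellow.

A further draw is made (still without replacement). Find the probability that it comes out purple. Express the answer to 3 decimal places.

0.467

For each hypothesis, P(data | H) works out to: P(data | r = 1) = (5/6)(4/5)(3/4) = 1/2; P(data | r = 2) = (4/6)(3/5)(2/4) = 1/5; P(data | r = 3) = (3/6)(2/5)(1/4) = 1/20; P(data | r = 4) = (2/6)(1/5)(0/4) = 0; P(data | r = 5) = (1/6)(0/5) = 0.
Multiplying each by its prior: 1/5 · 1/2 = 1/10, 1/5 · 1/5 = 1/25, 1/5 · 1/20 = 1/100, 1/5 · 0 = 0, 1/5 · 0 = 0; with total 3/20.
Normalising, the posterior is P(r = 1 | data) = 2/3, P(r = 2 | data) = 4/15, P(r = 3 | data) = 1/15, P(r = 4 | data) = 0, P(r = 5 | data) = 0.
The predictive probability is P(purple next | data) = (1/3)(2/3) + (2/3)(4/15) + (1)(1/15) = 7/15.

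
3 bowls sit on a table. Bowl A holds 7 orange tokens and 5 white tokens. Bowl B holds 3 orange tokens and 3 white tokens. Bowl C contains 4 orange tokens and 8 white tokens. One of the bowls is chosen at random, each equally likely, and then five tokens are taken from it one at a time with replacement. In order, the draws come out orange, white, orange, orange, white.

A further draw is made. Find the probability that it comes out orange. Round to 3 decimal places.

Under each hypothesis, the probability of the observed sequence is: P(data | bowl A) = (7/12)(5/12)(7/12)(7/12)(5/12) = 0.034461; P(data | bowl B) = (3/6)(3/6)(3/6)(3/6)(3/6) = 0.03125; P(data | bowl C) = (4/12)(8/12)(4/12)(4/12)(8/12) = 0.016461.
The prior-weighted likelihoods are 1/3 · 0.034461 = 0.011487, 1/3 · 0.03125 = 0.010417, 1/3 · 0.016461 = 0.005487; summing to 0.027391.
Dividing through by the total gives posterior P(bowl A | data) = 0.41938, P(bowl B | data) = 0.3803, P(bowl C | data) = 0.20032.
Averaging over the posterior, P(orange next | data) = (7/12)(0.41938) + (1/2)(0.3803) + (1/3)(0.20032) = 0.50156.

0.502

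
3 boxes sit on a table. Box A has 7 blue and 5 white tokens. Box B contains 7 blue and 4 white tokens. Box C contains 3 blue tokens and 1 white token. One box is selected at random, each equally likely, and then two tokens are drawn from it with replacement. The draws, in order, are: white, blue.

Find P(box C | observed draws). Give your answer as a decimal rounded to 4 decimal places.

Compute the likelihood of the observed sequence for each case: P(data | box A) = (5/12)(7/12) = 0.24306; P(data | box B) = (4/11)(7/11) = 0.2314; P(data | box C) = (1/4)(3/4) = 0.1875.
Multiplying each by its prior: 1/3 · 0.24306 = 0.081019, 1/3 · 0.2314 = 0.077135, 1/3 · 0.1875 = 0.0625; these sum to 0.22065.
So P(box C | data) = (0.0625) / (0.22065) = 0.28325.

0.2832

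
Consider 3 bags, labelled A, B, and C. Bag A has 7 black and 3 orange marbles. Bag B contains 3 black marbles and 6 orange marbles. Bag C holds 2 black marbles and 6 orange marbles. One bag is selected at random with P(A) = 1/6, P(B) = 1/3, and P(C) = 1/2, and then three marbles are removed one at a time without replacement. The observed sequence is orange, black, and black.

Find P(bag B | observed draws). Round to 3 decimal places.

0.336

Under each hypothesis, the probability of the observed sequence is: P(data | bag A) = (3/10)(7/9)(6/8) = 7/40; P(data | bag B) = (6/9)(3/8)(2/7) = 1/14; P(data | bag C) = (6/8)(2/7)(1/6) = 1/28.
Weighting by the prior gives 1/6 · 7/40 = 7/240, 1/3 · 1/14 = 1/42, 1/2 · 1/28 = 1/56; with total 17/240.
So P(bag B | data) = (1/42) / (17/240) = 40/119.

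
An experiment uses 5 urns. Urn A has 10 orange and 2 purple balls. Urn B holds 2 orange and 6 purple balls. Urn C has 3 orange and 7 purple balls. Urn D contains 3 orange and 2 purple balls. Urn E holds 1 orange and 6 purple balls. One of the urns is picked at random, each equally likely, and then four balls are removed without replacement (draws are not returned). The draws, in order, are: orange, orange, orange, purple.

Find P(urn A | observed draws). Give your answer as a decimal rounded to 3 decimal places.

0.528

For each hypothesis, P(data | H) works out to: P(data | urn A) = (10/12)(9/11)(8/10)(2/9) = 0.12121; P(data | urn B) = (2/8)(1/7)(0/6) = 0; P(data | urn C) = (3/10)(2/9)(1/8)(7/7) = 0.0083333; P(data | urn D) = (3/5)(2/4)(1/3)(2/2) = 0.1; P(data | urn E) = (1/7)(0/6) = 0.
Weighting by the prior gives 1/5 · 0.12121 = 0.024242, 1/5 · 0 = 0, 1/5 · 0.0083333 = 0.0016667, 1/5 · 0.1 = 0.02, 1/5 · 0 = 0; summing to 0.045909.
By Bayes' rule, P(urn A | data) = (0.024242) / (0.045909) = 0.52805.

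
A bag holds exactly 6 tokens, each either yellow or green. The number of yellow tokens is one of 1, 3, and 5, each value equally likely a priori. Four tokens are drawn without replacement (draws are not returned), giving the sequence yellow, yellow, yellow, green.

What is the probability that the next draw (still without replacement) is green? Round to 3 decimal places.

0.231

Under each hypothesis, the probability of the observed sequence is: P(data | r = 1) = (1/6)(0/5) = 0; P(data | r = 3) = (3/6)(2/5)(1/4)(3/3) = 1/20; P(data | r = 5) = (5/6)(4/5)(3/4)(1/3) = 1/6.
Weighting by the prior gives 1/3 · 0 = 0, 1/3 · 1/20 = 1/60, 1/3 · 1/6 = 1/18; these sum to 13/180.
Dividing through by the total gives posterior P(r = 1 | data) = 0, P(r = 3 | data) = 3/13, P(r = 5 | data) = 10/13.
Averaging over the posterior, P(green next | data) = (1)(3/13) + (0)(10/13) = 3/13.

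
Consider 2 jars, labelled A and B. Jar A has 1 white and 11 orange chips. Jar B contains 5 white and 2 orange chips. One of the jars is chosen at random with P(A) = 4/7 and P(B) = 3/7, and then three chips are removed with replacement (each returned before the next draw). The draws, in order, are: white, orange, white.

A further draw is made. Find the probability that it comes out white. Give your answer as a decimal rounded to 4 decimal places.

For each hypothesis, P(data | H) works out to: P(data | jar A) = (1/12)(11/12)(1/12) = 0.0063657; P(data | jar B) = (5/7)(2/7)(5/7) = 0.14577.
Weighting by the prior gives 4/7 · 0.0063657 = 0.0036376, 3/7 · 0.14577 = 0.062474; these sum to 0.066112.
Dividing through by the total gives posterior P(jar A | data) = 0.055022, P(jar B | data) = 0.94498.
Averaging over the posterior, P(white next | data) = (1/12)(0.055022) + (5/7)(0.94498) = 0.67957.

0.6796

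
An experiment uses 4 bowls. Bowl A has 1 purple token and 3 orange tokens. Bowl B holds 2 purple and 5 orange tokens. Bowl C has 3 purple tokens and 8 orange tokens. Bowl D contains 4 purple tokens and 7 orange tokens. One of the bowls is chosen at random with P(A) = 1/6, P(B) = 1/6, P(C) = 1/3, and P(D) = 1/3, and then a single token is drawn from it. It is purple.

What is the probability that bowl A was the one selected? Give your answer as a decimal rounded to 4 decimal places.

The likelihood of this draw under each hypothesis: P(data | bowl A) = (1/4) = 0.25; P(data | bowl B) = (2/7) = 0.28571; P(data | bowl C) = (3/11) = 0.27273; P(data | bowl D) = (4/11) = 0.36364.
Multiplying each by its prior: 1/6 · 0.25 = 0.041667, 1/6 · 0.28571 = 0.047619, 1/3 · 0.27273 = 0.090909, 1/3 · 0.36364 = 0.12121; these sum to 0.30141.
Therefore the posterior P(bowl A | data) = (0.041667) / (0.30141) = 0.13824.

0.1382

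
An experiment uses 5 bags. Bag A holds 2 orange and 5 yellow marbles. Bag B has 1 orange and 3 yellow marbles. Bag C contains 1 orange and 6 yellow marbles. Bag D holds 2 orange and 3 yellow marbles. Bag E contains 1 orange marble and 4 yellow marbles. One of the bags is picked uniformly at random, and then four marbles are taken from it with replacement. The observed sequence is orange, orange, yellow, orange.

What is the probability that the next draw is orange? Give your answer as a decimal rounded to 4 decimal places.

0.3262

Under each hypothesis, the probability of the observed sequence is: P(data | bag A) = (2/7)(2/7)(5/7)(2/7) = 0.01666; P(data | bag B) = (1/4)(1/4)(3/4)(1/4) = 0.011719; P(data | bag C) = (1/7)(1/7)(6/7)(1/7) = 0.002499; P(data | bag D) = (2/5)(2/5)(3/5)(2/5) = 0.0384; P(data | bag E) = (1/5)(1/5)(4/5)(1/5) = 0.0064.
Multiplying each by its prior: 1/5 · 0.01666 = 0.0033319, 1/5 · 0.011719 = 0.0023437, 1/5 · 0.002499 = 0.00049979, 1/5 · 0.0384 = 0.00768, 1/5 · 0.0064 = 0.00128; with total 0.015135.
The posterior is then P(bag A | data) = 0.22014, P(bag B | data) = 0.15485, P(bag C | data) = 0.033021, P(bag D | data) = 0.50742, P(bag E | data) = 0.084569.
The predictive probability is P(orange next | data) = (2/7)(0.22014) + (1/4)(0.15485) + (1/7)(0.033021) + (2/5)(0.50742) + (1/5)(0.084569) = 0.32621.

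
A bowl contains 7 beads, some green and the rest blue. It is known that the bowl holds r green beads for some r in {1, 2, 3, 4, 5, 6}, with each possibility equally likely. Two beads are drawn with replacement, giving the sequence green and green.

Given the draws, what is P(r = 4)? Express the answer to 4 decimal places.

Under each hypothesis, the probability of the observed sequence is: P(data | r = 1) = (1/7)(1/7) = 1/49; P(data | r = 2) = (2/7)(2/7) = 4/49; P(data | r = 3) = (3/7)(3/7) = 9/49; P(data | r = 4) = (4/7)(4/7) = 16/49; P(data | r = 5) = (5/7)(5/7) = 25/49; P(data | r = 6) = (6/7)(6/7) = 36/49.
The prior-weighted likelihoods are 1/6 · 1/49 = 1/294, 1/6 · 4/49 = 2/147, 1/6 · 9/49 = 3/98, 1/6 · 16/49 = 8/147, 1/6 · 25/49 = 25/294, 1/6 · 36/49 = 6/49; summing to 13/42.
Therefore the posterior P(r = 4 | data) = (8/147) / (13/42) = 16/91.

0.1758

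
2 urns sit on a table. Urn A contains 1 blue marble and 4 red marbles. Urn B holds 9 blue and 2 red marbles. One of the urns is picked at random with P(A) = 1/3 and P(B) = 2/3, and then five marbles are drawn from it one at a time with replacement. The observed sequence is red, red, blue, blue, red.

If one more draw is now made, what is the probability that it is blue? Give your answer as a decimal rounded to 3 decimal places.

0.374

Compute the likelihood of the observed sequence for each case: P(data | urn A) = (4/5)(4/5)(1/5)(1/5)(4/5) = 0.02048; P(data | urn B) = (2/11)(2/11)(9/11)(9/11)(2/11) = 0.0040236.
Weighting by the prior gives 1/3 · 0.02048 = 0.0068267, 2/3 · 0.0040236 = 0.0026824; with total 0.009509.
Normalising, the posterior is P(urn A | data) = 0.71791, P(urn B | data) = 0.28209.
Averaging over the posterior, P(blue next | data) = (1/5)(0.71791) + (9/11)(0.28209) = 0.37438.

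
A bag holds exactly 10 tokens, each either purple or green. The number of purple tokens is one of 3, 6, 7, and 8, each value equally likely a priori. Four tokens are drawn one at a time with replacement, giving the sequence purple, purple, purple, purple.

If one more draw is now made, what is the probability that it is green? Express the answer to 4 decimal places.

0.2686

Under each hypothesis, the probability of the observed sequence is: P(data | r = 3) = (3/10)(3/10)(3/10)(3/10) = 0.0081; P(data | r = 6) = (6/10)(6/10)(6/10)(6/10) = 0.1296; P(data | r = 7) = (7/10)(7/10)(7/10)(7/10) = 0.2401; P(data | r = 8) = (8/10)(8/10)(8/10)(8/10) = 0.4096.
Multiplying each by its prior: 1/4 · 0.0081 = 0.002025, 1/4 · 0.1296 = 0.0324, 1/4 · 0.2401 = 0.060025, 1/4 · 0.4096 = 0.1024; with total 0.19685.
Dividing through by the total gives posterior P(r = 3 | data) = 0.010287, P(r = 6 | data) = 0.16459, P(r = 7 | data) = 0.30493, P(r = 8 | data) = 0.52019.
Averaging over the posterior, P(green next | data) = (7/10)(0.010287) + (2/5)(0.16459) + (3/10)(0.30493) + (1/5)(0.52019) = 0.26855.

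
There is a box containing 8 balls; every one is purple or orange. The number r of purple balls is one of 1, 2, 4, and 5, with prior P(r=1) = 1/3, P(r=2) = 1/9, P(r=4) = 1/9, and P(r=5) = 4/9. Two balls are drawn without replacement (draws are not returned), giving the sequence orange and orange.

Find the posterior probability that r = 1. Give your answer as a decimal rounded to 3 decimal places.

0.656

Compute the likelihood of the observed sequence for each case: P(data | r = 1) = (7/8)(6/7) = 3/4; P(data | r = 2) = (6/8)(5/7) = 15/28; P(data | r = 4) = (4/8)(3/7) = 3/14; P(data | r = 5) = (3/8)(2/7) = 3/28.
The prior-weighted likelihoods are 1/3 · 3/4 = 1/4, 1/9 · 15/28 = 5/84, 1/9 · 3/14 = 1/42, 4/9 · 3/28 = 1/21; with total 8/21.
Hence P(r = 1 | data) = (1/4) / (8/21) = 21/32.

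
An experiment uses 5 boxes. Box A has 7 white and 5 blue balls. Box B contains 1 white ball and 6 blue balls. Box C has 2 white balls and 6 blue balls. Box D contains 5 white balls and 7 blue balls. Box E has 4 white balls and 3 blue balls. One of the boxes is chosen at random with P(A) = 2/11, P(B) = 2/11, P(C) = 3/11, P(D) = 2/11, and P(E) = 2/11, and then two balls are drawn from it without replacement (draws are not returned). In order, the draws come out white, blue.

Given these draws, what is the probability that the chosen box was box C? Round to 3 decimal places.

For each hypothesis, P(data | H) works out to: P(data | box A) = (7/12)(5/11) = 35/132; P(data | box B) = (1/7)(6/6) = 1/7; P(data | box C) = (2/8)(6/7) = 3/14; P(data | box D) = (5/12)(7/11) = 35/132; P(data | box E) = (4/7)(3/6) = 2/7.
Weighting by the prior gives 2/11 · 35/132 = 35/726, 2/11 · 1/7 = 2/77, 3/11 · 3/14 = 9/154, 2/11 · 35/132 = 35/726, 2/11 · 2/7 = 4/77; with total 169/726.
Hence P(box C | data) = (9/154) / (169/726) = 297/1183.

0.251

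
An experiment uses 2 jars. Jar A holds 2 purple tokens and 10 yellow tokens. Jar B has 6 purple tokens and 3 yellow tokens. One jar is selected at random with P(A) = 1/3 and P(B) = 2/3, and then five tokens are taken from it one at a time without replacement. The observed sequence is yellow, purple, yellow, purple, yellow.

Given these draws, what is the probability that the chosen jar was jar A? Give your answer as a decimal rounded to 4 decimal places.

0.3889

Under each hypothesis, the probability of the observed sequence is: P(data | jar A) = (10/12)(2/11)(9/10)(1/9)(8/8) = 1/66; P(data | jar B) = (3/9)(6/8)(2/7)(5/6)(1/5) = 1/84.
The prior-weighted likelihoods are 1/3 · 1/66 = 1/198, 2/3 · 1/84 = 1/126; these sum to 1/77.
By Bayes' rule, P(jar A | data) = (1/198) / (1/77) = 7/18.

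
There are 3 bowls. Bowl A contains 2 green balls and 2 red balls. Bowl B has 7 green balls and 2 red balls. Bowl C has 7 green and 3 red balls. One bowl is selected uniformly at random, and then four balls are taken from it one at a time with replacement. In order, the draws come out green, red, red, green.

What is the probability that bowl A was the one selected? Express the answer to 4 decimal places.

For each hypothesis, P(data | H) works out to: P(data | bowl A) = (2/4)(2/4)(2/4)(2/4) = 0.0625; P(data | bowl B) = (7/9)(2/9)(2/9)(7/9) = 0.029873; P(data | bowl C) = (7/10)(3/10)(3/10)(7/10) = 0.0441.
Multiplying each by its prior: 1/3 · 0.0625 = 0.020833, 1/3 · 0.029873 = 0.0099578, 1/3 · 0.0441 = 0.0147; summing to 0.045491.
Hence P(bowl A | data) = (0.020833) / (0.045491) = 0.45796.

0.4580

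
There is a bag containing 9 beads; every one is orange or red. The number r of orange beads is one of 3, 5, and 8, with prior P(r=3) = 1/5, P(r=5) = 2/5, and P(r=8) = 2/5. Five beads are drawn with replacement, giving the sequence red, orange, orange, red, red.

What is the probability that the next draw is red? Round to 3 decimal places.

Under each hypothesis, the probability of the observed sequence is: P(data | r = 3) = (6/9)(3/9)(3/9)(6/9)(6/9) = 0.032922; P(data | r = 5) = (4/9)(5/9)(5/9)(4/9)(4/9) = 0.027096; P(data | r = 8) = (1/9)(8/9)(8/9)(1/9)(1/9) = 0.0010838.
The prior-weighted likelihoods are 1/5 · 0.032922 = 0.0065844, 2/5 · 0.027096 = 0.010838, 2/5 · 0.0010838 = 0.00043354; with total 0.017856.
Dividing through by the total gives posterior P(r = 3 | data) = 0.36874, P(r = 5 | data) = 0.60698, P(r = 8 | data) = 0.024279.
So P(red next | data) = Σ P(red next | H) P(H | data) = (2/3)(0.36874) + (4/9)(0.60698) + (1/9)(0.024279) = 0.51829.

0.518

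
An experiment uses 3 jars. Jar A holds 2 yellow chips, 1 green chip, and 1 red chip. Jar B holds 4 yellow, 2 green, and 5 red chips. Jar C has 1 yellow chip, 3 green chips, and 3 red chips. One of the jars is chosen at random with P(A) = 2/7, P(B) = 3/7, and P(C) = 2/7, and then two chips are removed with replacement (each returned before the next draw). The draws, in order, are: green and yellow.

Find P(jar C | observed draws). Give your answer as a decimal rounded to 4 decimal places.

0.2145

Compute the likelihood of the observed sequence for each case: P(data | jar A) = (1/4)(2/4) = 0.125; P(data | jar B) = (2/11)(4/11) = 0.066116; P(data | jar C) = (3/7)(1/7) = 0.061224.
Multiplying each by its prior: 2/7 · 0.125 = 0.035714, 3/7 · 0.066116 = 0.028335, 2/7 · 0.061224 = 0.017493; these sum to 0.081542.
Hence P(jar C | data) = (0.017493) / (0.081542) = 0.21452.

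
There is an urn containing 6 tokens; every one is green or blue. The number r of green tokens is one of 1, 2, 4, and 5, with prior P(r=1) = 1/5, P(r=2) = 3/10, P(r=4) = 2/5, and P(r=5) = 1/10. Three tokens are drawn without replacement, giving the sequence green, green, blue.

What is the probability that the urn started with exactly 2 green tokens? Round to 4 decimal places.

For each hypothesis, P(data | H) works out to: P(data | r = 1) = (1/6)(0/5) = 0; P(data | r = 2) = (2/6)(1/5)(4/4) = 1/15; P(data | r = 4) = (4/6)(3/5)(2/4) = 1/5; P(data | r = 5) = (5/6)(4/5)(1/4) = 1/6.
Multiplying each by its prior: 1/5 · 0 = 0, 3/10 · 1/15 = 1/50, 2/5 · 1/5 = 2/25, 1/10 · 1/6 = 1/60; summing to 7/60.
So P(r = 2 | data) = (1/50) / (7/60) = 6/35.

0.1714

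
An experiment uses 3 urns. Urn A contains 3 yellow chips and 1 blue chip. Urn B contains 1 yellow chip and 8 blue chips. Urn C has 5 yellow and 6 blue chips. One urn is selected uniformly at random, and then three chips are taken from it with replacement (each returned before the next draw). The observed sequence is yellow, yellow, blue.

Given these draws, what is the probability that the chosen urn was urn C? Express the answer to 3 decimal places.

0.426

For each hypothesis, P(data | H) works out to: P(data | urn A) = (3/4)(3/4)(1/4) = 0.14062; P(data | urn B) = (1/9)(1/9)(8/9) = 0.010974; P(data | urn C) = (5/11)(5/11)(6/11) = 0.1127.
The prior-weighted likelihoods are 1/3 · 0.14062 = 0.046875, 1/3 · 0.010974 = 0.003658, 1/3 · 0.1127 = 0.037566; summing to 0.088099.
By Bayes' rule, P(urn C | data) = (0.037566) / (0.088099) = 0.42641.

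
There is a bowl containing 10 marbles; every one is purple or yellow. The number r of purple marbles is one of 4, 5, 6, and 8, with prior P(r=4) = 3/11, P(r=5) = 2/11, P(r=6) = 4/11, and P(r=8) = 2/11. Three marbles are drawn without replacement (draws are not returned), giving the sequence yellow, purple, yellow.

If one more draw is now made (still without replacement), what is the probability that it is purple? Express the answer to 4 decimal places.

0.5753

Under each hypothesis, the probability of the observed sequence is: P(data | r = 4) = (6/10)(4/9)(5/8) = 1/6; P(data | r = 5) = (5/10)(5/9)(4/8) = 5/36; P(data | r = 6) = (4/10)(6/9)(3/8) = 1/10; P(data | r = 8) = (2/10)(8/9)(1/8) = 1/45.
Weighting by the prior gives 3/11 · 1/6 = 1/22, 2/11 · 5/36 = 5/198, 4/11 · 1/10 = 2/55, 2/11 · 1/45 = 2/495; these sum to 1/9.
Dividing through by the total gives posterior P(r = 4 | data) = 9/22, P(r = 5 | data) = 5/22, P(r = 6 | data) = 18/55, P(r = 8 | data) = 2/55.
So P(purple next | data) = Σ P(purple next | H) P(H | data) = (3/7)(9/22) + (4/7)(5/22) + (5/7)(18/55) + (1)(2/55) = 443/770.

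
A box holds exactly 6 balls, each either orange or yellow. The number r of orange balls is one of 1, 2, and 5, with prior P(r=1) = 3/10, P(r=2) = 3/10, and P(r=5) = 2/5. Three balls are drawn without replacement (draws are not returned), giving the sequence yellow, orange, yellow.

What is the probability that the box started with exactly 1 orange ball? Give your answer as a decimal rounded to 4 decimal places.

0.4545

Compute the likelihood of the observed sequence for each case: P(data | r = 1) = (5/6)(1/5)(4/4) = 1/6; P(data | r = 2) = (4/6)(2/5)(3/4) = 1/5; P(data | r = 5) = (1/6)(5/5)(0/4) = 0.
The prior-weighted likelihoods are 3/10 · 1/6 = 1/20, 3/10 · 1/5 = 3/50, 2/5 · 0 = 0; summing to 11/100.
Therefore the posterior P(r = 1 | data) = (1/20) / (11/100) = 5/11.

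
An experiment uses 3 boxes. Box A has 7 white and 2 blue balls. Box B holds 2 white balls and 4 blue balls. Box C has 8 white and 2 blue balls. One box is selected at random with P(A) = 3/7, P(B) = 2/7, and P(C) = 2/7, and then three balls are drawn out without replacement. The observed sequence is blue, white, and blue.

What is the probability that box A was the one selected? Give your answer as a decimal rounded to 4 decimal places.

0.1579

Under each hypothesis, the probability of the observed sequence is: P(data | box A) = (2/9)(7/8)(1/7) = 1/36; P(data | box B) = (4/6)(2/5)(3/4) = 1/5; P(data | box C) = (2/10)(8/9)(1/8) = 1/45.
Multiplying each by its prior: 3/7 · 1/36 = 1/84, 2/7 · 1/5 = 2/35, 2/7 · 1/45 = 2/315; with total 19/252.
By Bayes' rule, P(box A | data) = (1/84) / (19/252) = 3/19.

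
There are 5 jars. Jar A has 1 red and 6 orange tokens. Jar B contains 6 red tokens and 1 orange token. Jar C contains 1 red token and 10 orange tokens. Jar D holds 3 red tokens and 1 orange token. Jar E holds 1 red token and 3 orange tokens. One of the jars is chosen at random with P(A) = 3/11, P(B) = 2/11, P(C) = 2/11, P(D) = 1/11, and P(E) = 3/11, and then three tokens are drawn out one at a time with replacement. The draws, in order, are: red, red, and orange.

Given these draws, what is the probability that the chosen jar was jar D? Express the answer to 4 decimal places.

0.2517

Under each hypothesis, the probability of the observed sequence is: P(data | jar A) = (1/7)(1/7)(6/7) = 0.017493; P(data | jar B) = (6/7)(6/7)(1/7) = 0.10496; P(data | jar C) = (1/11)(1/11)(10/11) = 0.0075131; P(data | jar D) = (3/4)(3/4)(1/4) = 0.14062; P(data | jar E) = (1/4)(1/4)(3/4) = 0.046875.
Multiplying each by its prior: 3/11 · 0.017493 = 0.0047707, 2/11 · 0.10496 = 0.019083, 2/11 · 0.0075131 = 0.001366, 1/11 · 0.14062 = 0.012784, 3/11 · 0.046875 = 0.012784; summing to 0.050788.
So P(jar D | data) = (0.012784) / (0.050788) = 0.25172.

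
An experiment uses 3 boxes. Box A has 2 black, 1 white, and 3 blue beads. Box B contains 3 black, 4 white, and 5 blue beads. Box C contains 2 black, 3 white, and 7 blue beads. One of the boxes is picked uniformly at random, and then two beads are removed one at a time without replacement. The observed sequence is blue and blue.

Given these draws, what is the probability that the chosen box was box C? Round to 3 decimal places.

For each hypothesis, P(data | H) works out to: P(data | box A) = (3/6)(2/5) = 1/5; P(data | box B) = (5/12)(4/11) = 5/33; P(data | box C) = (7/12)(6/11) = 7/22.
The prior-weighted likelihoods are 1/3 · 1/5 = 1/15, 1/3 · 5/33 = 5/99, 1/3 · 7/22 = 7/66; these sum to 221/990.
So P(box C | data) = (7/66) / (221/990) = 105/221.

0.475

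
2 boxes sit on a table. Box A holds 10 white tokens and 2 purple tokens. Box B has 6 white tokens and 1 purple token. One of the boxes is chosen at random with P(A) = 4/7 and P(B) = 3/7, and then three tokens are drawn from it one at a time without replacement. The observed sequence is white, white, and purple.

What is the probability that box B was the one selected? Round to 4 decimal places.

The likelihood of the observed sequence under each hypothesis: P(data | box A) = (10/12)(9/11)(2/10) = 3/22; P(data | box B) = (6/7)(5/6)(1/5) = 1/7.
Weighting by the prior gives 4/7 · 3/22 = 6/77, 3/7 · 1/7 = 3/49; these sum to 75/539.
So P(box B | data) = (3/49) / (75/539) = 11/25.

0.4400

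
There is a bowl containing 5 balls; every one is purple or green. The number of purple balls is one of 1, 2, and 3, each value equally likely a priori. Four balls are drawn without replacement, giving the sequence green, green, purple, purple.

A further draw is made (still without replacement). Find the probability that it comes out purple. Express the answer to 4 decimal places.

For each hypothesis, P(data | H) works out to: P(data | r = 1) = (4/5)(3/4)(1/3)(0/2) = 0; P(data | r = 2) = (3/5)(2/4)(2/3)(1/2) = 1/10; P(data | r = 3) = (2/5)(1/4)(3/3)(2/2) = 1/10.
Weighting by the prior gives 1/3 · 0 = 0, 1/3 · 1/10 = 1/30, 1/3 · 1/10 = 1/30; these sum to 1/15.
Dividing through by the total gives posterior P(r = 1 | data) = 0, P(r = 2 | data) = 1/2, P(r = 3 | data) = 1/2.
Averaging over the posterior, P(purple next | data) = (0)(1/2) + (1)(1/2) = 1/2.

0.5000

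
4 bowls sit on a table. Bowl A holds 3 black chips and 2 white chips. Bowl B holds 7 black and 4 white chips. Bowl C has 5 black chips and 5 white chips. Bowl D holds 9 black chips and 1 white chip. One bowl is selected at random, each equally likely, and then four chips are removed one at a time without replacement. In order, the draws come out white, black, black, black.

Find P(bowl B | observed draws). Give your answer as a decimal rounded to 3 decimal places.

Compute the likelihood of the observed sequence for each case: P(data | bowl A) = (2/5)(3/4)(2/3)(1/2) = 0.1; P(data | bowl B) = (4/11)(7/10)(6/9)(5/8) = 0.10606; P(data | bowl C) = (5/10)(5/9)(4/8)(3/7) = 0.059524; P(data | bowl D) = (1/10)(9/9)(8/8)(7/7) = 0.1.
Weighting by the prior gives 1/4 · 0.1 = 0.025, 1/4 · 0.10606 = 0.026515, 1/4 · 0.059524 = 0.014881, 1/4 · 0.1 = 0.025; with total 0.091396.
Therefore the posterior P(bowl B | data) = (0.026515) / (0.091396) = 0.29011.

0.290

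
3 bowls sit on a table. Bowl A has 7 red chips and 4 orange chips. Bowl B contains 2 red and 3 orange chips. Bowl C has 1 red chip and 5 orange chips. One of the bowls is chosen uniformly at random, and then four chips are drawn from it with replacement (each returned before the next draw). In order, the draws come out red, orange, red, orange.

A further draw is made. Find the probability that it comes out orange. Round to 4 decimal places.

For each hypothesis, P(data | H) works out to: P(data | bowl A) = (7/11)(4/11)(7/11)(4/11) = 0.053548; P(data | bowl B) = (2/5)(3/5)(2/5)(3/5) = 0.0576; P(data | bowl C) = (1/6)(5/6)(1/6)(5/6) = 0.01929.
Weighting by the prior gives 1/3 · 0.053548 = 0.017849, 1/3 · 0.0576 = 0.0192, 1/3 · 0.01929 = 0.00643; with total 0.043479.
The posterior is then P(bowl A | data) = 0.41053, P(bowl B | data) = 0.44159, P(bowl C | data) = 0.14789.
So P(orange next | data) = Σ P(orange next | H) P(H | data) = (4/11)(0.41053) + (3/5)(0.44159) + (5/6)(0.14789) = 0.53747.

0.5375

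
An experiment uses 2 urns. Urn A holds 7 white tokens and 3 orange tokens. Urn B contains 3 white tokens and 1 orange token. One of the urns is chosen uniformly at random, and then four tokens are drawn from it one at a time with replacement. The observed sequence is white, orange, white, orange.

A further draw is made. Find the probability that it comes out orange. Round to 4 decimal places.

The likelihood of the observed sequence under each hypothesis: P(data | urn A) = (7/10)(3/10)(7/10)(3/10) = 0.0441; P(data | urn B) = (3/4)(1/4)(3/4)(1/4) = 0.035156.
Weighting by the prior gives 1/2 · 0.0441 = 0.02205, 1/2 · 0.035156 = 0.017578; with total 0.039628.
The posterior is then P(urn A | data) = 0.55642, P(urn B | data) = 0.44358.
So P(orange next | data) = Σ P(orange next | H) P(H | data) = (3/10)(0.55642) + (1/4)(0.44358) = 0.27782.

0.2778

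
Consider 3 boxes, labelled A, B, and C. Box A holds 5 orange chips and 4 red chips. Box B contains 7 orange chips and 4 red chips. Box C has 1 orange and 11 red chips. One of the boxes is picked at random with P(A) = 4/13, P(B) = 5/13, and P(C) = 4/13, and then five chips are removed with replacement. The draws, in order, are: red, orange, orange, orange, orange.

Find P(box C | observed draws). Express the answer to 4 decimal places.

Compute the likelihood of the observed sequence for each case: P(data | box A) = (4/9)(5/9)(5/9)(5/9)(5/9) = 0.042338; P(data | box B) = (4/11)(7/11)(7/11)(7/11)(7/11) = 0.059633; P(data | box C) = (11/12)(1/12)(1/12)(1/12)(1/12) = 4.4207e-05.
Multiplying each by its prior: 4/13 · 0.042338 = 0.013027, 5/13 · 0.059633 = 0.022936, 4/13 · 4.4207e-05 = 1.3602e-05; these sum to 0.035976.
Hence P(box C | data) = (1.3602e-05) / (0.035976) = 0.00037808.

0.0004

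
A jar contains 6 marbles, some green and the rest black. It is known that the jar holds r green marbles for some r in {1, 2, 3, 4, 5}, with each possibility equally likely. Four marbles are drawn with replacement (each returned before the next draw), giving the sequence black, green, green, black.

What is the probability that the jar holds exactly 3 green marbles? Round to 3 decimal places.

0.313

For each hypothesis, P(data | H) works out to: P(data | r = 1) = (5/6)(1/6)(1/6)(5/6) = 0.01929; P(data | r = 2) = (4/6)(2/6)(2/6)(4/6) = 0.049383; P(data | r = 3) = (3/6)(3/6)(3/6)(3/6) = 0.0625; P(data | r = 4) = (2/6)(4/6)(4/6)(2/6) = 0.049383; P(data | r = 5) = (1/6)(5/6)(5/6)(1/6) = 0.01929.
The prior-weighted likelihoods are 1/5 · 0.01929 = 0.003858, 1/5 · 0.049383 = 0.0098765, 1/5 · 0.0625 = 0.0125, 1/5 · 0.049383 = 0.0098765, 1/5 · 0.01929 = 0.003858; these sum to 0.039969.
By Bayes' rule, P(r = 3 | data) = (0.0125) / (0.039969) = 0.31274.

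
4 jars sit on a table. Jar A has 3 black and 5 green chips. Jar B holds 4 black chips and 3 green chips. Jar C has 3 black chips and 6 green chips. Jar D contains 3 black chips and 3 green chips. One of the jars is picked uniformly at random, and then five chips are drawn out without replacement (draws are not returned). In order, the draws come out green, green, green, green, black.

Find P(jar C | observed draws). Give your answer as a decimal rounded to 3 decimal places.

0.571

For each hypothesis, P(data | H) works out to: P(data | jar A) = (5/8)(4/7)(3/6)(2/5)(3/4) = 3/56; P(data | jar B) = (3/7)(2/6)(1/5)(0/4) = 0; P(data | jar C) = (6/9)(5/8)(4/7)(3/6)(3/5) = 1/14; P(data | jar D) = (3/6)(2/5)(1/4)(0/3) = 0.
Weighting by the prior gives 1/4 · 3/56 = 3/224, 1/4 · 0 = 0, 1/4 · 1/14 = 1/56, 1/4 · 0 = 0; these sum to 1/32.
Therefore the posterior P(jar C | data) = (1/56) / (1/32) = 4/7.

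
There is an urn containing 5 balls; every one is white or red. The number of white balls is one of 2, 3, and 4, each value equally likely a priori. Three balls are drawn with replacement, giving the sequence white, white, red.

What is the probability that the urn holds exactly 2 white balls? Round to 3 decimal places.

Compute the likelihood of the observed sequence for each case: P(data | r = 2) = (2/5)(2/5)(3/5) = 12/125; P(data | r = 3) = (3/5)(3/5)(2/5) = 18/125; P(data | r = 4) = (4/5)(4/5)(1/5) = 16/125.
Multiplying each by its prior: 1/3 · 12/125 = 4/125, 1/3 · 18/125 = 6/125, 1/3 · 16/125 = 16/375; summing to 46/375.
So P(r = 2 | data) = (4/125) / (46/375) = 6/23.

0.261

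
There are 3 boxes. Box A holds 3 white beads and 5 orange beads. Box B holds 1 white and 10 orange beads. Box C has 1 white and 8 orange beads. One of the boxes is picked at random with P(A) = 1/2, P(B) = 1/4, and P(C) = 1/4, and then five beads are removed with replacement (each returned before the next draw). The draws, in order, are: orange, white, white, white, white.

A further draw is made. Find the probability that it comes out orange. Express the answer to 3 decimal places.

0.627

The likelihood of the observed sequence under each hypothesis: P(data | box A) = (5/8)(3/8)(3/8)(3/8)(3/8) = 0.01236; P(data | box B) = (10/11)(1/11)(1/11)(1/11)(1/11) = 6.2092e-05; P(data | box C) = (8/9)(1/9)(1/9)(1/9)(1/9) = 0.00013548.
The prior-weighted likelihoods are 1/2 · 0.01236 = 0.0061798, 1/4 · 6.2092e-05 = 1.5523e-05, 1/4 · 0.00013548 = 3.387e-05; these sum to 0.0062292.
Normalising, the posterior is P(box A | data) = 0.99207, P(box B | data) = 0.002492, P(box C | data) = 0.0054373.
Averaging over the posterior, P(orange next | data) = (5/8)(0.99207) + (10/11)(0.002492) + (8/9)(0.0054373) = 0.62714.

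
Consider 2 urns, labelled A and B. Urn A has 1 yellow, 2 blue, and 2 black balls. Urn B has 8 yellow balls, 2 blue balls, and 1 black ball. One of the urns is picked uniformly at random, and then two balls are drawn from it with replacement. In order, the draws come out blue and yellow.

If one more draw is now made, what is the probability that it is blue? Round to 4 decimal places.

The likelihood of the observed sequence under each hypothesis: P(data | urn A) = (2/5)(1/5) = 0.08; P(data | urn B) = (2/11)(8/11) = 0.13223.
The prior-weighted likelihoods are 1/2 · 0.08 = 0.04, 1/2 · 0.13223 = 0.066116; these sum to 0.10612.
Normalising, the posterior is P(urn A | data) = 0.37695, P(urn B | data) = 0.62305.
The predictive probability is P(blue next | data) = (2/5)(0.37695) + (2/11)(0.62305) = 0.26406.

0.2641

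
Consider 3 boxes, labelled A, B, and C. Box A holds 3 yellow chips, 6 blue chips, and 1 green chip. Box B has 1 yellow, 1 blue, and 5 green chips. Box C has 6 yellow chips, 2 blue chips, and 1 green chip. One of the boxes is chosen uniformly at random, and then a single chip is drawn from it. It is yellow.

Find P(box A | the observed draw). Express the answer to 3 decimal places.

Under each hypothesis, the probability of this draw is: P(data | box A) = (3/10) = 3/10; P(data | box B) = (1/7) = 1/7; P(data | box C) = (6/9) = 2/3.
The prior-weighted likelihoods are 1/3 · 3/10 = 1/10, 1/3 · 1/7 = 1/21, 1/3 · 2/3 = 2/9; summing to 233/630.
Hence P(box A | data) = (1/10) / (233/630) = 63/233.

0.270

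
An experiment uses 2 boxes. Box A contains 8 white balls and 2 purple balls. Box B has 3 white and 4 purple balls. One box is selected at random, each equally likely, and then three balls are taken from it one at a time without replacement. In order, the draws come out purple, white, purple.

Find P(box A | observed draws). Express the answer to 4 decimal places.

0.1148

The likelihood of the observed sequence under each hypothesis: P(data | box A) = (2/10)(8/9)(1/8) = 1/45; P(data | box B) = (4/7)(3/6)(3/5) = 6/35.
Multiplying each by its prior: 1/2 · 1/45 = 1/90, 1/2 · 6/35 = 3/35; with total 61/630.
By Bayes' rule, P(box A | data) = (1/90) / (61/630) = 7/61.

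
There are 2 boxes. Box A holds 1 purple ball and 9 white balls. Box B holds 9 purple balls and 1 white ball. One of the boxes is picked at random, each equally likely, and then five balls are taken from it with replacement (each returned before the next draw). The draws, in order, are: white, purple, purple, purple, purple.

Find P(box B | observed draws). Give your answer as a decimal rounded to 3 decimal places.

The likelihood of the observed sequence under each hypothesis: P(data | box A) = (9/10)(1/10)(1/10)(1/10)(1/10) = 9e-05; P(data | box B) = (1/10)(9/10)(9/10)(9/10)(9/10) = 0.06561.
Weighting by the prior gives 1/2 · 9e-05 = 4.5e-05, 1/2 · 0.06561 = 0.032805; these sum to 0.03285.
Hence P(box B | data) = (0.032805) / (0.03285) = 0.99863.

0.999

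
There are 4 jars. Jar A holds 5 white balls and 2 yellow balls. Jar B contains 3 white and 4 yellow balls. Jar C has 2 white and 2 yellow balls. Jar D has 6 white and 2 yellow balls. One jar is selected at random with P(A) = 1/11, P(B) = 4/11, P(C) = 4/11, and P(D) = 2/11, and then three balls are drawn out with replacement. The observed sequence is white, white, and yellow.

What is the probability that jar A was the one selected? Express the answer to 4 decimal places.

The likelihood of the observed sequence under each hypothesis: P(data | jar A) = (5/7)(5/7)(2/7) = 0.14577; P(data | jar B) = (3/7)(3/7)(4/7) = 0.10496; P(data | jar C) = (2/4)(2/4)(2/4) = 0.125; P(data | jar D) = (6/8)(6/8)(2/8) = 0.14062.
Weighting by the prior gives 1/11 · 0.14577 = 0.013252, 4/11 · 0.10496 = 0.038166, 4/11 · 0.125 = 0.045455, 2/11 · 0.14062 = 0.025568; these sum to 0.12244.
Hence P(jar A | data) = (0.013252) / (0.12244) = 0.10823.

0.1082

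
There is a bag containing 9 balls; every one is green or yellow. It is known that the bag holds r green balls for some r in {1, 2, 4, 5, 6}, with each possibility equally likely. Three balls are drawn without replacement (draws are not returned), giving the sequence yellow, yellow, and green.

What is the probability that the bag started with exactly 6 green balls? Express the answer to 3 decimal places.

For each hypothesis, P(data | H) works out to: P(data | r = 1) = (8/9)(7/8)(1/7) = 1/9; P(data | r = 2) = (7/9)(6/8)(2/7) = 1/6; P(data | r = 4) = (5/9)(4/8)(4/7) = 10/63; P(data | r = 5) = (4/9)(3/8)(5/7) = 5/42; P(data | r = 6) = (3/9)(2/8)(6/7) = 1/14.
Multiplying each by its prior: 1/5 · 1/9 = 1/45, 1/5 · 1/6 = 1/30, 1/5 · 10/63 = 2/63, 1/5 · 5/42 = 1/42, 1/5 · 1/14 = 1/70; summing to 79/630.
Therefore the posterior P(r = 6 | data) = (1/70) / (79/630) = 9/79.

0.114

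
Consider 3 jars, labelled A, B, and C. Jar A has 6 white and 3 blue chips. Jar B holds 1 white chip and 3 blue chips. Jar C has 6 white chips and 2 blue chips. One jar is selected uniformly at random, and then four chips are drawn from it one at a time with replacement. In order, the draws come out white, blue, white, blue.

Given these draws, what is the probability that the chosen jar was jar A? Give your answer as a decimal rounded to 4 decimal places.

Under each hypothesis, the probability of the observed sequence is: P(data | jar A) = (6/9)(3/9)(6/9)(3/9) = 0.049383; P(data | jar B) = (1/4)(3/4)(1/4)(3/4) = 0.035156; P(data | jar C) = (6/8)(2/8)(6/8)(2/8) = 0.035156.
Multiplying each by its prior: 1/3 · 0.049383 = 0.016461, 1/3 · 0.035156 = 0.011719, 1/3 · 0.035156 = 0.011719; these sum to 0.039898.
Hence P(jar A | data) = (0.016461) / (0.039898) = 0.41257.

0.4126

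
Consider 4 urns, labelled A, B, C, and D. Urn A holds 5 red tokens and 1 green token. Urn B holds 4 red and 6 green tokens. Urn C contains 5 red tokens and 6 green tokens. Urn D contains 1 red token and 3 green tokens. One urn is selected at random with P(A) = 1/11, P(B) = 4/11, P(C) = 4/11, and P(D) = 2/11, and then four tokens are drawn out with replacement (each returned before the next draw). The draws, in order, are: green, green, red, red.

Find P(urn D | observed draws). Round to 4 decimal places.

For each hypothesis, P(data | H) works out to: P(data | urn A) = (1/6)(1/6)(5/6)(5/6) = 0.01929; P(data | urn B) = (6/10)(6/10)(4/10)(4/10) = 0.0576; P(data | urn C) = (6/11)(6/11)(5/11)(5/11) = 0.061471; P(data | urn D) = (3/4)(3/4)(1/4)(1/4) = 0.035156.
Weighting by the prior gives 1/11 · 0.01929 = 0.0017536, 4/11 · 0.0576 = 0.020945, 4/11 · 0.061471 = 0.022353, 2/11 · 0.035156 = 0.006392; with total 0.051444.
Therefore the posterior P(urn D | data) = (0.006392) / (0.051444) = 0.12425.

0.1243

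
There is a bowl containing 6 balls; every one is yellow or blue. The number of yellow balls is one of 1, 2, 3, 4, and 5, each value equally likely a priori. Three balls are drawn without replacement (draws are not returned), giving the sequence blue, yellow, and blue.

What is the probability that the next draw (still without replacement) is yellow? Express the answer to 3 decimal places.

Under each hypothesis, the probability of the observed sequence is: P(data | r = 1) = (5/6)(1/5)(4/4) = 1/6; P(data | r = 2) = (4/6)(2/5)(3/4) = 1/5; P(data | r = 3) = (3/6)(3/5)(2/4) = 3/20; P(data | r = 4) = (2/6)(4/5)(1/4) = 1/15; P(data | r = 5) = (1/6)(5/5)(0/4) = 0.
Multiplying each by its prior: 1/5 · 1/6 = 1/30, 1/5 · 1/5 = 1/25, 1/5 · 3/20 = 3/100, 1/5 · 1/15 = 1/75, 1/5 · 0 = 0; these sum to 7/60.
Normalising, the posterior is P(r = 1 | data) = 2/7, P(r = 2 | data) = 12/35, P(r = 3 | data) = 9/35, P(r = 4 | data) = 4/35, P(r = 5 | data) = 0.
Averaging over the posterior, P(yellow next | data) = (0)(2/7) + (1/3)(12/35) + (2/3)(9/35) + (1)(4/35) = 2/5.

0.400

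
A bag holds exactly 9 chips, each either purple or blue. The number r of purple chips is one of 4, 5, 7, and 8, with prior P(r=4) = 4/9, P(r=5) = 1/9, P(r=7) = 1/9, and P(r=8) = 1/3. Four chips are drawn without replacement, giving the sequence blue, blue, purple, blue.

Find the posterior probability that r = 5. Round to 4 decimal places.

0.1111

Under each hypothesis, the probability of the observed sequence is: P(data | r = 4) = (5/9)(4/8)(4/7)(3/6) = 0.079365; P(data | r = 5) = (4/9)(3/8)(5/7)(2/6) = 0.039683; P(data | r = 7) = (2/9)(1/8)(7/7)(0/6) = 0; P(data | r = 8) = (1/9)(0/8) = 0.
The prior-weighted likelihoods are 4/9 · 0.079365 = 0.035273, 1/9 · 0.039683 = 0.0044092, 1/9 · 0 = 0, 1/3 · 0 = 0; these sum to 0.039683.
Hence P(r = 5 | data) = (0.0044092) / (0.039683) = 0.11111.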